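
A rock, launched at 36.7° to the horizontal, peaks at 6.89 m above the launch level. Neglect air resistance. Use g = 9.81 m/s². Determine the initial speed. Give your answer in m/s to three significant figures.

19.5 m/s

At the peak v_y = 0, so v_y0 = √(2gH) = √(2 × 9.81 × 6.89) = 11.63 m/s.
v_y0 = v₀ sin θ ⇒ v₀ = 11.63 / sin 36.7° = 19.45 m/s.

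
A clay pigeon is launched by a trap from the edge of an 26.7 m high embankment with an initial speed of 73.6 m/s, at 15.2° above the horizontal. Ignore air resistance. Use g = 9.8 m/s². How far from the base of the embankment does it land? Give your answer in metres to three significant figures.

Resolve: vₓ = 73.60 cos 15.2° = 71.03 m/s and v_y0 = 73.60 sin 15.2° = 19.30 m/s.
Vertical motion (up positive, ground at y = 0): 4.900 t² − (19.30) t − 26.7 = 0, so t = (19.30 + √(19.30² + 2·9.80·26.7)) / 9.80 = (19.30 + 29.93) / 9.80 = 5.023 s.
Horizontal distance: R = vₓ t = 71.03 × 5.023 = 356.8 m.

357 m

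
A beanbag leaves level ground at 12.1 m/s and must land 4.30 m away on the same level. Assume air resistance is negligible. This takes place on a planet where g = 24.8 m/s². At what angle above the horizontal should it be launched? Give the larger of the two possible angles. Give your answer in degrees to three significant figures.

R = v₀² sin 2θ / g gives sin 2θ = gR/v₀² = 24.8·4.30/12.1² = 0.7284.
2θ = 46.75° or 180° − 46.75° = 133.3°, so θ = 23.37° or 66.63°.
The larger angle is 66.63°.

66.6°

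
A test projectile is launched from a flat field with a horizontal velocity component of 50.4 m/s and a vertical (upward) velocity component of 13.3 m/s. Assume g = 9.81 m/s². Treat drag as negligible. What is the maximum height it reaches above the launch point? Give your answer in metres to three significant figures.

At the apex v_y = 0, so H = v_y0²/(2g) = 13.30²/19.62 = 9.016 m.

9.02 m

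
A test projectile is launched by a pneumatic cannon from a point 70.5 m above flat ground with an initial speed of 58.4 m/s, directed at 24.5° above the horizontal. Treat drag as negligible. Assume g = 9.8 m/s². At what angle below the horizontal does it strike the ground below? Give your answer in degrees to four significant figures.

vₓ = 58.40 cos 24.5° = 53.14 m/s; v_y0 = 58.40 sin 24.5° = 24.22 m/s.
The projectile lands when y = 70.5 + (24.22) t − ½·9.80·t² = 0. Positive root: t = (24.22 + √(24.22² + 2·9.80·70.5)) / 9.80 = (24.22 + 44.37) / 9.80 = 6.998 s.
At impact: v_y = v_y0 − g t = −44.37 m/s; vₓ = 53.14 m/s.
Angle below horizontal: arctan(|v_y|/vₓ) = arctan(44.37/53.14) = 39.86°.

39.86°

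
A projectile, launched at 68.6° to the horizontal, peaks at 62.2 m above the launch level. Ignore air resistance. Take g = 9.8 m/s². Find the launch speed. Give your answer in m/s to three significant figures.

At the peak v_y = 0, so v_y0 = √(2gH) = √(2 × 9.80 × 62.2) = 34.92 m/s.
v_y0 = v₀ sin θ ⇒ v₀ = 34.92 / sin 68.6° = 37.50 m/s.

37.5 m/s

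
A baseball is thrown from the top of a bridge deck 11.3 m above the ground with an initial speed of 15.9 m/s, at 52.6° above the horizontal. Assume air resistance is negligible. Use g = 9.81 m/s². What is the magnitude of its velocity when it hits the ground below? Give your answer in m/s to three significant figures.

21.8 m/s

Horizontal component vₓ = 15.90 cos 52.6° = 9.657 m/s; vertical v_y0 = 15.90 sin 52.6° = 12.63 m/s.
The projectile lands when y = 11.3 + (12.63) t − ½·9.81·t² = 0. Positive root: t = (12.63 + √(12.63² + 2·9.81·11.3)) / 9.81 = (12.63 + 19.53) / 9.81 = 3.278 s.
Vertical velocity at impact: v_y = v_y0 − g t = 12.63 − 9.81 × 3.278 = −19.53 m/s.
Speed: |v| = √(vₓ² + v_y²) = √(9.657² + 19.53²) = 21.78 m/s.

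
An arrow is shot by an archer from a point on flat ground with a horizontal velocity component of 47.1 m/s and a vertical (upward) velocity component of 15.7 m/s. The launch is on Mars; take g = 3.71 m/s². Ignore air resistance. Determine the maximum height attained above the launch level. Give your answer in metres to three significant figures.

Peak height H = v_y0² / (2g) = 246.49 / 7.420 = 33.22 m.

33.2 m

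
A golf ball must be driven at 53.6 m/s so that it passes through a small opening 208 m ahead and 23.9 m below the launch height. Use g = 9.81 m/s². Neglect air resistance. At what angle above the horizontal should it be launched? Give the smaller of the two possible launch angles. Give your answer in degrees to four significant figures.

14.85°

Trajectory: y = x tanθ − g x² (1 + tan²θ)/(2v₀²). With x = 208, y = −23.9, v₀ = 53.6, g = 9.81:
73.86 tan²θ − 208 tanθ + (49.96) = 0.
tanθ = [208 ± √(208² − 4 × 73.86 × (49.96))] / (2 × 73.86) = (208 ± 168.8) / 147.7, giving tanθ = 0.2652 or 2.551.
θ = 14.85° or 68.59°; the smaller is 14.85°.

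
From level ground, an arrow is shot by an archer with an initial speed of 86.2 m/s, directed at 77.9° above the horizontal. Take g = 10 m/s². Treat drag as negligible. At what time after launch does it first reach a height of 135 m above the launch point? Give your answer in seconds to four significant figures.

Horizontal component vₓ = 86.20 cos 77.9° = 18.07 m/s; vertical v_y0 = 86.20 sin 77.9° = 84.28 m/s.
Require v_y0 t − ½ g t² = 135, i.e. 5.000 t² − 84.28 t + 135 = 0.
t = [84.28 ± √(84.28² − 2·10.0·135)] / 10.0 = (84.28 ± 66.36) / 10.0, so t = 1.792 s or t = 15.06 s.
The first (ascending) time is 1.792 s.

1.792 s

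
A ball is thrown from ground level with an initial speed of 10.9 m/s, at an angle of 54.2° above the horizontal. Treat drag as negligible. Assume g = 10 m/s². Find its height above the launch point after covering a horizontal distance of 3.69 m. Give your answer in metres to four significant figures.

Horizontal component vₓ = 10.90 cos 54.2° = 6.376 m/s; vertical v_y0 = 10.90 sin 54.2° = 8.841 m/s.
At x = 3.69 m, t = x/vₓ = 3.69/6.376 = 0.5787 s.
Height: y = v_y0 t − ½ g t² = 8.841 × 0.5787 − 5.000 × 0.5787² = 5.116 − 1.675 = 3.442 m.

3.442 m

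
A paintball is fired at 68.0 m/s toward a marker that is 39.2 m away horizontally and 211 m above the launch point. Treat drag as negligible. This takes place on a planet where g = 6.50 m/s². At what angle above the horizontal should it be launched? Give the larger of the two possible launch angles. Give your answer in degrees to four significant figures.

88.07°

Trajectory: y = x tanθ − g x² (1 + tan²θ)/(2v₀²). With x = 39.2, y = 211, v₀ = 68.0, g = 6.50:
1.080 tan²θ − 39.2 tanθ + (212.1) = 0.
tanθ = [39.2 ± √(39.2² − 4 × 1.080 × (212.1))] / (2 × 1.080) = (39.2 ± 24.91) / 2.160, giving tanθ = 6.616 or 29.68.
θ = 81.41° or 88.07°; the larger is 88.07°.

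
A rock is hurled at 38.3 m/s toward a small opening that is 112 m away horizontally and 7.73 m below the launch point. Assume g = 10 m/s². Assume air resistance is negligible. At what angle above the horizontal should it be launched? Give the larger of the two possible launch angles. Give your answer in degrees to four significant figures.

66.10°

Trajectory: y = x tanθ − g x² (1 + tan²θ)/(2v₀²). With x = 112, y = −7.73, v₀ = 38.3, g = 10.0:
42.76 tan²θ − 112 tanθ + (35.03) = 0.
tanθ = [112 ± √(112² − 4 × 42.76 × (35.03))] / (2 × 42.76) = (112 ± 80.95) / 85.51, giving tanθ = 0.3631 or 2.256.
θ = 19.95° or 66.10°; the larger is 66.10°.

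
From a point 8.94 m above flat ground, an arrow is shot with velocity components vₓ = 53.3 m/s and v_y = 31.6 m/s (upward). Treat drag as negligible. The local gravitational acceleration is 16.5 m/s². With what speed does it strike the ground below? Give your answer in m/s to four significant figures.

64.30 m/s

Vertical motion (up positive, ground at y = 0): 8.250 t² − (31.60) t − 8.94 = 0, so t = (31.60 + √(31.60² + 2·16.5·8.94)) / 16.5 = (31.60 + 35.97) / 16.5 = 4.095 s.
Vertical velocity at impact: v_y = v_y0 − g t = 31.60 − 16.5 × 4.095 = −35.97 m/s.
Speed: |v| = √(vₓ² + v_y²) = √(53.30² + 35.97²) = 64.30 m/s.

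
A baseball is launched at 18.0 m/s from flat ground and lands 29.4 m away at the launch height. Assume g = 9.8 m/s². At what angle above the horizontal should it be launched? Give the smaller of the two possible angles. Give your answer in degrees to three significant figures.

Level-ground range R = v₀² sin(2θ)/g ⇒ sin(2θ) = gR/v₀² = 9.80 × 29.4 / 18.0² = 0.8893.
2θ = 62.78° or 180° − 62.78° = 117.2°, so θ = 31.39° or 58.61°.
The smaller angle is 31.39°.

31.4°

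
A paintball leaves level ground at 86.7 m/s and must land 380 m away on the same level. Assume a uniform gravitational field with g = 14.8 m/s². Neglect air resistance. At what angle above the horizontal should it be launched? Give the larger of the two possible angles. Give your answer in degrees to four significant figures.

65.78°

From R = (v₀²/g) sin 2θ: sin 2θ = 14.8 × 380 / 7516.9 = 0.7482.
2θ = 48.43° or 180° − 48.43° = 131.6°, so θ = 24.22° or 65.78°.
The larger angle is 65.78°.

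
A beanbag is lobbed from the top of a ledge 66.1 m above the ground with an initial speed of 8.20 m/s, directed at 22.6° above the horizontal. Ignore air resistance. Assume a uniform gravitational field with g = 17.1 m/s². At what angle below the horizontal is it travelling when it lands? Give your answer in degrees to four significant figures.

Horizontal component vₓ = 8.200 cos 22.6° = 7.570 m/s; vertical v_y0 = 8.200 sin 22.6° = 3.151 m/s.
Vertical motion (up positive, ground at y = 0): 8.550 t² − (3.151) t − 66.1 = 0, so t = (3.151 + √(3.151² + 2·17.1·66.1)) / 17.1 = (3.151 + 47.65) / 17.1 = 2.971 s.
At impact: v_y = v_y0 − g t = −47.65 m/s; vₓ = 7.570 m/s.
Angle below horizontal: arctan(|v_y|/vₓ) = arctan(47.65/7.570) = 80.97°.

80.97°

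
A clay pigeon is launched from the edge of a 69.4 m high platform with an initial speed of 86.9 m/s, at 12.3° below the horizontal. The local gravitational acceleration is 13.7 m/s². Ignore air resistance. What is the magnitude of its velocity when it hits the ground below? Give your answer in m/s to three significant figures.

97.2 m/s

Components: vₓ = 86.90 cos 12.3° = 84.91 m/s, v_y0 = −18.51 m/s (downward).
The projectile lands when y = 69.4 + (−18.51) t − ½·13.7·t² = 0. Positive root: t = (−18.51 + √(18.51² + 2·13.7·69.4)) / 13.7 = (−18.51 + 47.37) / 13.7 = 2.107 s.
Vertical velocity at impact: v_y = v_y0 − g t = −18.51 − 13.7 × 2.107 = −47.37 m/s.
Speed: |v| = √(vₓ² + v_y²) = √(84.91² + 47.37²) = 97.23 m/s.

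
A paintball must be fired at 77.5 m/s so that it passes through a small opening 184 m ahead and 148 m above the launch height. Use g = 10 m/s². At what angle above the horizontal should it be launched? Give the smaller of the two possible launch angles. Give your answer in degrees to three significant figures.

49.4°

Trajectory: y = x tanθ − g x² (1 + tan²θ)/(2v₀²). With x = 184, y = 148, v₀ = 77.5, g = 10.0:
28.18 tan²θ − 184 tanθ + (176.2) = 0.
tanθ = [184 ± √(184² − 4 × 28.18 × (176.2))] / (2 × 28.18) = (184 ± 118.3) / 56.37, giving tanθ = 1.166 or 5.363.
θ = 49.37° or 79.44°; the smaller is 49.37°.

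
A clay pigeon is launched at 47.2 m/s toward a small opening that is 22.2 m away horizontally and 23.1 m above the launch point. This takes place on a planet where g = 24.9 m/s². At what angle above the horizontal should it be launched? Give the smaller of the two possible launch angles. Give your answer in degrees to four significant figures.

Trajectory: y = x tanθ − g x² (1 + tan²θ)/(2v₀²). With x = 22.2, y = 23.1, v₀ = 47.2, g = 24.9:
2.754 tan²θ − 22.2 tanθ + (25.85) = 0.
tanθ = [22.2 ± √(22.2² − 4 × 2.754 × (25.85))] / (2 × 2.754) = (22.2 ± 14.42) / 5.508, giving tanθ = 1.412 or 6.649.
θ = 54.69° or 81.45°; the smaller is 54.69°.

54.69°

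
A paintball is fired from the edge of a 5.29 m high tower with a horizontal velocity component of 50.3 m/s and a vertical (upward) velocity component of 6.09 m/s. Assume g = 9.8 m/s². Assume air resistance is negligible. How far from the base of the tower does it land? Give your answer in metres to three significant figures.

With up positive and y = 0 at the ground: y(t) = 5.29 + (6.090) t − 4.900 t². Setting y = 0 and taking the positive root: t = [6.090 + √(6.090² + 2·9.80·5.29)] / 9.80 = (6.090 + 11.86) / 9.80 = 1.832 s.
Horizontal distance: R = vₓ t = 50.30 × 1.832 = 92.16 m.

92.2 m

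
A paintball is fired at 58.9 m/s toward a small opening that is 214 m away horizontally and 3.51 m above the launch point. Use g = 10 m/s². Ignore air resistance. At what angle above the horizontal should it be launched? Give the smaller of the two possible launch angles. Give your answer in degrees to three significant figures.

20.1°

Trajectory: y = x tanθ − g x² (1 + tan²θ)/(2v₀²). With x = 214, y = 3.51, v₀ = 58.9, g = 10.0:
66.00 tan²θ − 214 tanθ + (69.51) = 0.
tanθ = [214 ± √(214² − 4 × 66.00 × (69.51))] / (2 × 66.00) = (214 ± 165.7) / 132.0, giving tanθ = 0.3662 or 2.876.
θ = 20.11° or 70.83°; the smaller is 20.11°.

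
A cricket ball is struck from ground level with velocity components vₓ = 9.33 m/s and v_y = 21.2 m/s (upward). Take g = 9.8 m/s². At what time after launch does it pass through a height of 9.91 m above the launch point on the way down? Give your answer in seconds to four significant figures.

3.793 s

Height y(t) = 21.20 t − 4.900 t² = 9.91 gives 4.900 t² − 21.20 t + 9.91 = 0.
Quadratic formula: t = (21.20 ± √255.20) / 9.80 = (21.20 ± 15.98) / 9.80 → t = 0.5332 s or 3.793 s.
The descending-branch root is 3.793 s.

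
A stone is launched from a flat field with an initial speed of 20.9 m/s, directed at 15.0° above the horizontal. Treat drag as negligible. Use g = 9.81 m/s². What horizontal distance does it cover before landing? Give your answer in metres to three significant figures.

22.3 m

Resolve: vₓ = 20.90 cos 15.0° = 20.19 m/s and v_y0 = 20.90 sin 15.0° = 5.409 m/s.
Flight time T = 2 v_y0 / g = 1.103 s.
Range: R = vₓ T = 20.19 × 1.103 = 22.26 m.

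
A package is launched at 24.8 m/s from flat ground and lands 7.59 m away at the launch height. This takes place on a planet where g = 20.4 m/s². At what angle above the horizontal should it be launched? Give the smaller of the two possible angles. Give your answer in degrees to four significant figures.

7.291°

R = v₀² sin 2θ / g gives sin 2θ = gR/v₀² = 20.4·7.59/24.8² = 0.2517.
2θ = 14.58° or 180° − 14.58° = 165.4°, so θ = 7.291° or 82.71°.
The smaller angle is 7.291°.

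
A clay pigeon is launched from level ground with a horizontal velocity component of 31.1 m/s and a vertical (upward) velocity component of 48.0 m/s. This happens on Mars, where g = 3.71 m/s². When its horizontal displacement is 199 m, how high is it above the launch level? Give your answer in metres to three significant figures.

231 m

At x = 199 m, t = x/vₓ = 199/31.10 = 6.399 s.
Height: y = v_y0 t − ½ g t² = 48.00 × 6.399 − 1.855 × 6.399² = 307.1 − 75.95 = 231.2 m.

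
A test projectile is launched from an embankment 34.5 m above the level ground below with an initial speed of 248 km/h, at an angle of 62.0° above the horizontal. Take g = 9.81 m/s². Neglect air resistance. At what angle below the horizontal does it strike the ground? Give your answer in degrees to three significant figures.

Convert: 248 km/h = 248/3.6 = 68.89 m/s.
Resolve: vₓ = 68.89 cos 62.0° = 32.34 m/s and v_y0 = 68.89 sin 62.0° = 60.83 m/s.
The projectile lands when y = 34.5 + (60.83) t − ½·9.81·t² = 0. Positive root: t = (60.83 + √(60.83² + 2·9.81·34.5)) / 9.81 = (60.83 + 66.16) / 9.81 = 12.94 s.
At impact: v_y = v_y0 − g t = −66.16 m/s; vₓ = 32.34 m/s.
Angle below horizontal: arctan(|v_y|/vₓ) = arctan(66.16/32.34) = 63.95°.

63.9°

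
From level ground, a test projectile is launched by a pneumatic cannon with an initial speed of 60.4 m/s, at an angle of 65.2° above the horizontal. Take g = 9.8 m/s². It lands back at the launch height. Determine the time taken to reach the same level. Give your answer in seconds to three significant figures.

Resolve: vₓ = 60.40 cos 65.2° = 25.33 m/s and v_y0 = 60.40 sin 65.2° = 54.83 m/s.
It returns to y = 0 when t = 2 v_y0 / g = 2(54.83)/9.80 = 11.19 s.

11.2 s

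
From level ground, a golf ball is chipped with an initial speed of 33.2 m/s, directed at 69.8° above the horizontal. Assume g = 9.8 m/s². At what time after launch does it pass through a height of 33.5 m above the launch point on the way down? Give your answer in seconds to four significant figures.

4.988 s

vₓ = 33.20 cos 69.8° = 11.46 m/s; v_y0 = 33.20 sin 69.8° = 31.16 m/s.
Set y = v_y0 t − ½ g t² = 33.5: 4.900 t² − 31.16 t + 33.5 = 0.
t = [31.16 ± √(31.16² − 2·9.80·33.5)] / 9.80 = (31.16 ± 17.73) / 9.80, so t = 1.371 s or t = 4.988 s.
The descending-branch root is 4.988 s.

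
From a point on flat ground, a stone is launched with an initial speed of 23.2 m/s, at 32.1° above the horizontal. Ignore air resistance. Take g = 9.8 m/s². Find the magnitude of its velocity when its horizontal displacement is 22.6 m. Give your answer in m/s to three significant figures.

19.7 m/s

vₓ = 23.20 cos 32.1° = 19.65 m/s; v_y0 = 23.20 sin 32.1° = 12.33 m/s.
Time to reach x = 22.6 m: t = x/vₓ = 22.6/19.65 = 1.150 s.
Vertical velocity there: v_y = v_y0 − g t = 12.33 − 9.80 × 1.150 = 1.059 m/s.
Speed: √(vₓ² + v_y²) = √(19.65² + 1.059²) = 19.68 m/s.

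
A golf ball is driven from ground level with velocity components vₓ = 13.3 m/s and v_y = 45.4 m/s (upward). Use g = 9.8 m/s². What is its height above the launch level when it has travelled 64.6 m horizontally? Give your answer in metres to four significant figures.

104.9 m

At x = 64.6 m, t = x/vₓ = 64.6/13.30 = 4.857 s.
Height: y = v_y0 t − ½ g t² = 45.40 × 4.857 − 4.900 × 4.857² = 220.5 − 115.6 = 104.9 m.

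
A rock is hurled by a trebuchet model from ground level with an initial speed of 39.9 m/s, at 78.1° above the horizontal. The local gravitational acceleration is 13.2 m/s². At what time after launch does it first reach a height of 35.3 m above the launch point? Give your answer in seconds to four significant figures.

1.114 s

Resolve: vₓ = 39.90 cos 78.1° = 8.228 m/s and v_y0 = 39.90 sin 78.1° = 39.04 m/s.
Height y(t) = 39.04 t − 6.600 t² = 35.3 gives 6.600 t² − 39.04 t + 35.3 = 0.
Quadratic formula: t = (39.04 ± √592.40) / 13.2 = (39.04 ± 24.34) / 13.2 → t = 1.114 s or 4.802 s.
The first (ascending) time is 1.114 s.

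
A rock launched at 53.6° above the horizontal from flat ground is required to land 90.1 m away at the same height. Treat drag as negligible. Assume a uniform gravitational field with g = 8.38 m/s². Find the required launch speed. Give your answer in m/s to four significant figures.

28.11 m/s

On level ground R = v₀² sin 2θ / g ⇒ v₀ = √(gR / sin 2θ).
v₀ = √(8.38 × 90.1 / sin 107.2°) = √(755.0 / 0.9553) = √790.39 = 28.11 m/s.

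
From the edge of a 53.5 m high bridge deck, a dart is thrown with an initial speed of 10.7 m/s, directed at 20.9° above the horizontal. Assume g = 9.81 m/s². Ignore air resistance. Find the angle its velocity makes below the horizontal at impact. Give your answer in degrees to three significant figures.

73.0°

Components: vₓ = 10.70 cos 20.9° = 9.996 m/s, v_y0 = 10.70 sin 20.9° = 3.817 m/s.
With up positive and y = 0 at the ground: y(t) = 53.5 + (3.817) t − 4.905 t². Setting y = 0 and taking the positive root: t = [3.817 + √(3.817² + 2·9.81·53.5)] / 9.81 = (3.817 + 32.62) / 9.81 = 3.715 s.
At impact: v_y = v_y0 − g t = −32.62 m/s; vₓ = 9.996 m/s.
Angle below horizontal: arctan(|v_y|/vₓ) = arctan(32.62/9.996) = 72.96°.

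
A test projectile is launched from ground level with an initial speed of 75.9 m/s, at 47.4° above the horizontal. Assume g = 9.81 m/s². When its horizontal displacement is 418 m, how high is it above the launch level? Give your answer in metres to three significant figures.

130 m

Resolve: vₓ = 75.90 cos 47.4° = 51.37 m/s and v_y0 = 75.90 sin 47.4° = 55.87 m/s.
At x = 418 m, t = x/vₓ = 418/51.37 = 8.136 s.
Height: y = v_y0 t − ½ g t² = 55.87 × 8.136 − 4.905 × 8.136² = 454.6 − 324.7 = 129.9 m.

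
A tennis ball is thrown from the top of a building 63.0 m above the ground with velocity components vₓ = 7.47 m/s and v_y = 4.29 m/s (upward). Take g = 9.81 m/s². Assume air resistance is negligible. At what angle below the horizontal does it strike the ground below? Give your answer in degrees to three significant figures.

78.1°

The projectile lands when y = 63.0 + (4.290) t − ½·9.81·t² = 0. Positive root: t = (4.290 + √(4.290² + 2·9.81·63.0)) / 9.81 = (4.290 + 35.42) / 9.81 = 4.048 s.
At impact: v_y = v_y0 − g t = −35.42 m/s; vₓ = 7.470 m/s.
Angle below horizontal: arctan(|v_y|/vₓ) = arctan(35.42/7.470) = 78.09°.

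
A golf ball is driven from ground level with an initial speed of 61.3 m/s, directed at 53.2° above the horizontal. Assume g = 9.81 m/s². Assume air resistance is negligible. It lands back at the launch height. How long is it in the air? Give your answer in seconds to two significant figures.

vₓ = 61.30 cos 53.2° = 36.72 m/s; v_y0 = 61.30 sin 53.2° = 49.08 m/s.
It returns to y = 0 when t = 2 v_y0 / g = 2(49.08)/9.81 = 10.01 s.

10 s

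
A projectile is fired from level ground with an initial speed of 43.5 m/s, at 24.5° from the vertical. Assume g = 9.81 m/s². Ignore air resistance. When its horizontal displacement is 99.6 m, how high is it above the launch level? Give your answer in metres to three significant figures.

vₓ = 43.50 sin 24.5° = 18.04 m/s; v_y0 = 43.50 cos 24.5° = 39.58 m/s.
Time to reach x = 99.6 m: t = x/vₓ = 99.6/18.04 = 5.521 s.
Height: y = v_y0 t − ½ g t² = 39.58 × 5.521 − 4.905 × 5.521² = 218.6 − 149.5 = 69.02 m.

69.0 m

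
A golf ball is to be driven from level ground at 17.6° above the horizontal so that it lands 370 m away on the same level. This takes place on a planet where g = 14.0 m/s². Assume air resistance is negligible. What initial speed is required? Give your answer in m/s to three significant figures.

94.8 m/s

On level ground R = v₀² sin 2θ / g ⇒ v₀ = √(gR / sin 2θ).
v₀ = √(14.0 × 370 / sin 35.20°) = √(5180 / 0.5764) = √8986.3 = 94.80 m/s.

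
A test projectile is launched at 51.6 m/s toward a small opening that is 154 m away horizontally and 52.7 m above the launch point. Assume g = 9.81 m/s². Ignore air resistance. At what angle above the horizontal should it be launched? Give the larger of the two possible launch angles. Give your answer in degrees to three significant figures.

Trajectory: y = x tanθ − g x² (1 + tan²θ)/(2v₀²). With x = 154, y = 52.7, v₀ = 51.6, g = 9.81:
43.69 tan²θ − 154 tanθ + (96.39) = 0.
tanθ = [154 ± √(154² − 4 × 43.69 × (96.39))] / (2 × 43.69) = (154 ± 82.89) / 87.38, giving tanθ = 0.8138 or 2.711.
θ = 39.14° or 69.75°; the larger is 69.75°.

69.8°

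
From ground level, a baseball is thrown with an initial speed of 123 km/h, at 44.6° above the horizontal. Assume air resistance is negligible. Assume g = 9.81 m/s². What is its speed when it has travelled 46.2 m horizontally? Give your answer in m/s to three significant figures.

24.9 m/s

Convert: 123 km/h = 123/3.6 = 34.17 m/s.
Horizontal component vₓ = 34.17 cos 44.6° = 24.33 m/s; vertical v_y0 = 34.17 sin 44.6° = 23.99 m/s.
At x = 46.2 m, t = x/vₓ = 46.2/24.33 = 1.899 s.
Vertical velocity there: v_y = v_y0 − g t = 23.99 − 9.81 × 1.899 = 5.360 m/s.
Speed: √(vₓ² + v_y²) = √(24.33² + 5.360²) = 24.91 m/s.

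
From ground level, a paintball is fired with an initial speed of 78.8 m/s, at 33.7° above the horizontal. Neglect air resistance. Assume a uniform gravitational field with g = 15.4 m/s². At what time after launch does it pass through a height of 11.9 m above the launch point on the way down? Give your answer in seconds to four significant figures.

5.392 s

Horizontal component vₓ = 78.80 cos 33.7° = 65.56 m/s; vertical v_y0 = 78.80 sin 33.7° = 43.72 m/s.
Require v_y0 t − ½ g t² = 11.9, i.e. 7.700 t² − 43.72 t + 11.9 = 0.
Quadratic formula: t = (43.72 ± √1545.1) / 15.4 = (43.72 ± 39.31) / 15.4 → t = 0.2866 s or 5.392 s.
The descending-branch root is 5.392 s.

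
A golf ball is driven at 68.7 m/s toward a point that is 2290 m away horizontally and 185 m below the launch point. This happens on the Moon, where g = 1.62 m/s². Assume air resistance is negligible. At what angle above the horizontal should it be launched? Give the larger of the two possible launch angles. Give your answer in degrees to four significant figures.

65.36°

Trajectory: y = x tanθ − g x² (1 + tan²θ)/(2v₀²). With x = 2290, y = −185, v₀ = 68.7, g = 1.62:
900.0 tan²θ − 2290 tanθ + (715.0) = 0.
tanθ = [2290 ± √(2290² − 4 × 900.0 × (715.0))] / (2 × 900.0) = (2290 ± 1634) / 1800, giving tanθ = 0.3644 or 2.180.
θ = 20.02° or 65.36°; the larger is 65.36°.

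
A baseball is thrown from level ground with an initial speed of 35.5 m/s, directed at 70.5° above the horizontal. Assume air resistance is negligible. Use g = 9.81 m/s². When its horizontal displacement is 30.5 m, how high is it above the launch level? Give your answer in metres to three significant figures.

Resolve: vₓ = 35.50 cos 70.5° = 11.85 m/s and v_y0 = 35.50 sin 70.5° = 33.46 m/s.
At x = 30.5 m, t = x/vₓ = 30.5/11.85 = 2.574 s.
Height: y = v_y0 t − ½ g t² = 33.46 × 2.574 − 4.905 × 2.574² = 86.13 − 32.49 = 53.64 m.

53.6 m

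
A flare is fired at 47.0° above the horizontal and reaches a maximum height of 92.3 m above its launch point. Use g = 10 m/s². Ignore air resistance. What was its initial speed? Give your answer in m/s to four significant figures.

At the peak v_y = 0, so v_y0 = √(2gH) = √(2 × 10.0 × 92.3) = 42.97 m/s.
v_y0 = v₀ sin θ ⇒ v₀ = 42.97 / sin 47.0° = 58.75 m/s.

58.75 m/s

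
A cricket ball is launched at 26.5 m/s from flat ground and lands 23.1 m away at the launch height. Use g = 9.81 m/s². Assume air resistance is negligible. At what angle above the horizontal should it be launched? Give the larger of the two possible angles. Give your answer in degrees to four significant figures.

R = v₀² sin 2θ / g gives sin 2θ = gR/v₀² = 9.81·23.1/26.5² = 0.3227.
2θ = 18.83° or 180° − 18.83° = 161.2°, so θ = 9.413° or 80.59°.
The larger angle is 80.59°.

80.59°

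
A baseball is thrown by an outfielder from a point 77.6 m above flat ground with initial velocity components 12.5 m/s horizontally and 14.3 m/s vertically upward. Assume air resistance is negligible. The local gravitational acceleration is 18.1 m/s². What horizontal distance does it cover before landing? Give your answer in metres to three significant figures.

Vertical motion (up positive, ground at y = 0): 9.050 t² − (14.30) t − 77.6 = 0, so t = (14.30 + √(14.30² + 2·18.1·77.6)) / 18.1 = (14.30 + 54.90) / 18.1 = 3.823 s.
Horizontal distance: R = vₓ t = 12.50 × 3.823 = 47.79 m.

47.8 m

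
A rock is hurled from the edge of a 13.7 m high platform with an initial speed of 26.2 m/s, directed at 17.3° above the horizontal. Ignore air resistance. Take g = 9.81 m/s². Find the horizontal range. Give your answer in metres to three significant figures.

Resolve: vₓ = 26.20 cos 17.3° = 25.01 m/s and v_y0 = 26.20 sin 17.3° = 7.791 m/s.
The projectile lands when y = 13.7 + (7.791) t − ½·9.81·t² = 0. Positive root: t = (7.791 + √(7.791² + 2·9.81·13.7)) / 9.81 = (7.791 + 18.15) / 9.81 = 2.645 s.
Horizontal distance: R = vₓ t = 25.01 × 2.645 = 66.15 m.

66.2 m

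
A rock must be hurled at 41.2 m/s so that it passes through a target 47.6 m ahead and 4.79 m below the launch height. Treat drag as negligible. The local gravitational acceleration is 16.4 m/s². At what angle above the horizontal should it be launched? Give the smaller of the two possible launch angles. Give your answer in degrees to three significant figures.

7.60°

Trajectory: y = x tanθ − g x² (1 + tan²θ)/(2v₀²). With x = 47.6, y = −4.79, v₀ = 41.2, g = 16.4:
10.95 tan²θ − 47.6 tanθ + (6.155) = 0.
tanθ = [47.6 ± √(47.6² − 4 × 10.95 × (6.155))] / (2 × 10.95) = (47.6 ± 44.68) / 21.89, giving tanθ = 0.1334 or 4.215.
θ = 7.599° or 76.65°; the smaller is 7.599°.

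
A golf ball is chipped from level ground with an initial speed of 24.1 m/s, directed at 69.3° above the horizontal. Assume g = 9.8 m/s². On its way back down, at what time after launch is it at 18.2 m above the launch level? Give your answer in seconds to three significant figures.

3.56 s

vₓ = 24.10 cos 69.3° = 8.519 m/s; v_y0 = 24.10 sin 69.3° = 22.54 m/s.
Height y(t) = 22.54 t − 4.900 t² = 18.2 gives 4.900 t² − 22.54 t + 18.2 = 0.
t = [22.54 ± √(22.54² − 2·9.80·18.2)] / 9.80 = (22.54 ± 12.31) / 9.80, so t = 1.044 s or t = 3.556 s.
The descending-branch root is 3.556 s.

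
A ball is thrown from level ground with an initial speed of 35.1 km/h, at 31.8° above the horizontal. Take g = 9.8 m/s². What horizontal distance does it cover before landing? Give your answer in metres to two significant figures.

8.7 m

Convert: 35.1 km/h = 35.1/3.6 = 9.750 m/s.
Resolve: vₓ = 9.750 cos 31.8° = 8.286 m/s and v_y0 = 9.750 sin 31.8° = 5.138 m/s.
Time aloft: T = 2 v_y0 / g = 2 × 5.138 / 9.80 = 1.049 s.
Range: R = vₓ T = 8.286 × 1.049 = 8.689 m.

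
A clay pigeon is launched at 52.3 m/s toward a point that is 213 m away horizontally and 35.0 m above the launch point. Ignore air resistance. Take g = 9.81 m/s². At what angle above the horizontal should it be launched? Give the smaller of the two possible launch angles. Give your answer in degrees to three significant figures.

Trajectory: y = x tanθ − g x² (1 + tan²θ)/(2v₀²). With x = 213, y = 35.0, v₀ = 52.3, g = 9.81:
81.36 tan²θ − 213 tanθ + (116.4) = 0.
tanθ = [213 ± √(213² − 4 × 81.36 × (116.4))] / (2 × 81.36) = (213 ± 86.62) / 162.7, giving tanθ = 0.7767 or 1.841.
θ = 37.84° or 61.50°; the smaller is 37.84°.

37.8°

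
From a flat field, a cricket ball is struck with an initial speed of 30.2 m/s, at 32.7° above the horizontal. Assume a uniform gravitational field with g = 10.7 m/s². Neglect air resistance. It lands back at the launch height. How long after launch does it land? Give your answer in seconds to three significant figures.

vₓ = 30.20 cos 32.7° = 25.41 m/s; v_y0 = 30.20 sin 32.7° = 16.32 m/s.
Landing at launch height ⇒ T = 2 v_y0 / g = 2 × 16.32 / 10.7 = 3.050 s.

3.05 s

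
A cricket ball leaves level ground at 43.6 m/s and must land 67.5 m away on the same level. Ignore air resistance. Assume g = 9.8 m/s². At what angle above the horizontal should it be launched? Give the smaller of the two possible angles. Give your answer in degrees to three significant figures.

10.2°

From R = (v₀²/g) sin 2θ: sin 2θ = 9.80 × 67.5 / 1901.0 = 0.3480.
2θ = 20.36° or 180° − 20.36° = 159.6°, so θ = 10.18° or 79.82°.
The smaller angle is 10.18°.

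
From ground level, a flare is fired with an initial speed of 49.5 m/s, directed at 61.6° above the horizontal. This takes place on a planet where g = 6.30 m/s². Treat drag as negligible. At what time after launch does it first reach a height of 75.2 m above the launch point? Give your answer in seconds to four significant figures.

Components: vₓ = 49.50 cos 61.6° = 23.54 m/s, v_y0 = 49.50 sin 61.6° = 43.54 m/s.
Set y = v_y0 t − ½ g t² = 75.2: 3.150 t² − 43.54 t + 75.2 = 0.
t = [43.54 ± √(43.54² − 2·6.30·75.2)] / 6.30 = (43.54 ± 30.80) / 6.30, so t = 2.023 s or t = 11.80 s.
The first (ascending) time is 2.023 s.

2.023 s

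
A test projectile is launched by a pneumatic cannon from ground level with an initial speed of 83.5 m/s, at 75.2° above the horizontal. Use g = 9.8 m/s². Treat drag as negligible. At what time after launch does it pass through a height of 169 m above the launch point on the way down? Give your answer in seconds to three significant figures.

14.0 s

vₓ = 83.50 cos 75.2° = 21.33 m/s; v_y0 = 83.50 sin 75.2° = 80.73 m/s.
Require v_y0 t − ½ g t² = 169, i.e. 4.900 t² − 80.73 t + 169 = 0.
Quadratic formula: t = (80.73 ± √3204.9) / 9.80 = (80.73 ± 56.61) / 9.80 → t = 2.461 s or 14.01 s.
The descending-branch root is 14.01 s.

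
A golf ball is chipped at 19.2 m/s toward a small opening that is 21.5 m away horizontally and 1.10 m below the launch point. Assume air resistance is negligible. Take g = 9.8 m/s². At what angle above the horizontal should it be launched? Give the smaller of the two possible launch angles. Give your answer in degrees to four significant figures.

Trajectory: y = x tanθ − g x² (1 + tan²θ)/(2v₀²). With x = 21.5, y = −1.10, v₀ = 19.2, g = 9.80:
6.144 tan²θ − 21.5 tanθ + (5.044) = 0.
tanθ = [21.5 ± √(21.5² − 4 × 6.144 × (5.044))] / (2 × 6.144) = (21.5 ± 18.39) / 12.29, giving tanθ = 0.2529 or 3.246.
θ = 14.19° or 72.88°; the smaller is 14.19°.

14.19°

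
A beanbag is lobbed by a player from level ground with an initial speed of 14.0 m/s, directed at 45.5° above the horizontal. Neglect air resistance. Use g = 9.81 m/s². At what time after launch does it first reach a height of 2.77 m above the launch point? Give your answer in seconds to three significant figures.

0.331 s

Resolve: vₓ = 14.00 cos 45.5° = 9.813 m/s and v_y0 = 14.00 sin 45.5° = 9.986 m/s.
Set y = v_y0 t − ½ g t² = 2.77: 4.905 t² − 9.986 t + 2.77 = 0.
t = [9.986 ± √(9.986² − 2·9.81·2.77)] / 9.81 = (9.986 ± 6.735) / 9.81, so t = 0.3313 s or t = 1.704 s.
The first (ascending) time is 0.3313 s.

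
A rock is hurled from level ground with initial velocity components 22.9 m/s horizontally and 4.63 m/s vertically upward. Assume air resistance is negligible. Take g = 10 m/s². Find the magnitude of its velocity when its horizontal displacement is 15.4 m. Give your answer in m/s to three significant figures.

23.0 m/s

Time to reach x = 15.4 m: t = x/vₓ = 15.4/22.90 = 0.6725 s.
Vertical velocity there: v_y = v_y0 − g t = 4.630 − 10.0 × 0.6725 = −2.095 m/s.
Speed: √(vₓ² + v_y²) = √(22.90² + 2.095²) = 23.00 m/s.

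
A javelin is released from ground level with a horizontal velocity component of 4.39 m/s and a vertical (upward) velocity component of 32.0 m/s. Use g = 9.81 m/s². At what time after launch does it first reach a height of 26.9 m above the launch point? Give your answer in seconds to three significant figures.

Height y(t) = 32.00 t − 4.905 t² = 26.9 gives 4.905 t² − 32.00 t + 26.9 = 0.
Quadratic formula: t = (32.00 ± √496.22) / 9.81 = (32.00 ± 22.28) / 9.81 → t = 0.9912 s or 5.533 s.
The first (ascending) time is 0.9912 s.

0.991 s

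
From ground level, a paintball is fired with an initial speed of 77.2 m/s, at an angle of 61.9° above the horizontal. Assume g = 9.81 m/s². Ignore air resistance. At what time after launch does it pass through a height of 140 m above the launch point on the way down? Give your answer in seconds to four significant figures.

Resolve: vₓ = 77.20 cos 61.9° = 36.36 m/s and v_y0 = 77.20 sin 61.9° = 68.10 m/s.
Height y(t) = 68.10 t − 4.905 t² = 140 gives 4.905 t² − 68.10 t + 140 = 0.
Quadratic formula: t = (68.10 ± √1890.8) / 9.81 = (68.10 ± 43.48) / 9.81 → t = 2.509 s or 11.37 s.
The descending-branch root is 11.37 s.

11.37 s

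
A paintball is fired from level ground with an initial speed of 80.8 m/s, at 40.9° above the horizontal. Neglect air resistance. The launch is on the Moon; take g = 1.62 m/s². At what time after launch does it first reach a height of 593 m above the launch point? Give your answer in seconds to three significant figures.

Horizontal component vₓ = 80.80 cos 40.9° = 61.07 m/s; vertical v_y0 = 80.80 sin 40.9° = 52.90 m/s.
Set y = v_y0 t − ½ g t² = 593: 0.8100 t² − 52.90 t + 593 = 0.
Quadratic formula: t = (52.90 ± √877.41) / 1.62 = (52.90 ± 29.62) / 1.62 → t = 14.37 s or 50.94 s.
The first (ascending) time is 14.37 s.

14.4 s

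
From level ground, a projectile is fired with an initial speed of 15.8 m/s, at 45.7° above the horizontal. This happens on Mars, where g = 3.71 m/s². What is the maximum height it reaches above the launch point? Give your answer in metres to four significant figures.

17.23 m

Resolve: vₓ = 15.80 cos 45.7° = 11.03 m/s and v_y0 = 15.80 sin 45.7° = 11.31 m/s.
Peak height H = v_y0² / (2g) = 127.87 / 7.420 = 17.23 m.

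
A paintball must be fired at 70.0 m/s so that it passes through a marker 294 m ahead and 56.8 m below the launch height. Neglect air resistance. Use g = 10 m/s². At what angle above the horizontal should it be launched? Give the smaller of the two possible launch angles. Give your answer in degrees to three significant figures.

6.30°

Trajectory: y = x tanθ − g x² (1 + tan²θ)/(2v₀²). With x = 294, y = −56.8, v₀ = 70.0, g = 10.0:
88.20 tan²θ − 294 tanθ + (31.40) = 0.
tanθ = [294 ± √(294² − 4 × 88.20 × (31.40))] / (2 × 88.20) = (294 ± 274.5) / 176.4, giving tanθ = 0.1105 or 3.223.
θ = 6.304° or 72.76°; the smaller is 6.304°.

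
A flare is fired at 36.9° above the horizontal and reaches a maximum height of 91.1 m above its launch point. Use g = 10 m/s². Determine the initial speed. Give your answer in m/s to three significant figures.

71.1 m/s

At the peak v_y = 0, so v_y0 = √(2gH) = √(2 × 10.0 × 91.1) = 42.68 m/s.
v_y0 = v₀ sin θ ⇒ v₀ = 42.68 / sin 36.9° = 71.09 m/s.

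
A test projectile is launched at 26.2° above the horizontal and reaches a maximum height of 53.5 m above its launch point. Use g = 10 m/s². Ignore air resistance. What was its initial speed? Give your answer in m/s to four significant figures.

At the peak v_y = 0, so v_y0 = √(2gH) = √(2 × 10.0 × 53.5) = 32.71 m/s.
v_y0 = v₀ sin θ ⇒ v₀ = 32.71 / sin 26.2° = 74.09 m/s.

74.09 m/s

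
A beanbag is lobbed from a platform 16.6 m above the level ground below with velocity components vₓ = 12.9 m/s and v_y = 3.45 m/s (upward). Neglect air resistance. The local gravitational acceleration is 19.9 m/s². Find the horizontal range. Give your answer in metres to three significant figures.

The projectile lands when y = 16.6 + (3.450) t − ½·19.9·t² = 0. Positive root: t = (3.450 + √(3.450² + 2·19.9·16.6)) / 19.9 = (3.450 + 25.93) / 19.9 = 1.477 s.
Horizontal distance: R = vₓ t = 12.90 × 1.477 = 19.05 m.

19.0 m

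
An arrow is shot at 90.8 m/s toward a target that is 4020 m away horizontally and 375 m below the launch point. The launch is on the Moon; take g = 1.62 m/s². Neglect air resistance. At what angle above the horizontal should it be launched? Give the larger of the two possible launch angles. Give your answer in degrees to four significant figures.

Trajectory: y = x tanθ − g x² (1 + tan²θ)/(2v₀²). With x = 4020, y = −375, v₀ = 90.8, g = 1.62:
1588 tan²θ − 4020 tanθ + (1213) = 0.
tanθ = [4020 ± √(4020² − 4 × 1588 × (1213))] / (2 × 1588) = (4020 ± 2908) / 3175, giving tanθ = 0.3501 or 2.182.
θ = 19.29° or 65.38°; the larger is 65.38°.

65.38°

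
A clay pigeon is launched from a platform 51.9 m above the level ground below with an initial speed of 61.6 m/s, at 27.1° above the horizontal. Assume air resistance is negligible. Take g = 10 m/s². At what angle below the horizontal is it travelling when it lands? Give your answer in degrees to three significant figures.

Components: vₓ = 61.60 cos 27.1° = 54.84 m/s, v_y0 = 61.60 sin 27.1° = 28.06 m/s.
With up positive and y = 0 at the ground: y(t) = 51.9 + (28.06) t − 5.000 t². Setting y = 0 and taking the positive root: t = [28.06 + √(28.06² + 2·10.0·51.9)] / 10.0 = (28.06 + 42.73) / 10.0 = 7.079 s.
At impact: v_y = v_y0 − g t = −42.73 m/s; vₓ = 54.84 m/s.
Angle below horizontal: arctan(|v_y|/vₓ) = arctan(42.73/54.84) = 37.92°.

37.9°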